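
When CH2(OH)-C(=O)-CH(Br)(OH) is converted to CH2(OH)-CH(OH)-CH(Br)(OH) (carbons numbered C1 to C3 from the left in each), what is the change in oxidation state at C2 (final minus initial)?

Before: C2 has 2 bonds to C, 2 bonds to O → oxidation state +2.
After: C2 has 2 bonds to C, 1 bond to H, 1 bond to O → oxidation state 0.
Δ = 0 − (+2) = -2, so this is a reduction at C2.

-2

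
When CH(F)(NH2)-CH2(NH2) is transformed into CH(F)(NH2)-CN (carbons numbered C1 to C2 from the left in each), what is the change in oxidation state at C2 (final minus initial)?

+4

Before: C2 has 1 bond to C, 2 bonds to H, 1 bond to N → oxidation state -1.
After: C2 has 1 bond to C, 3 bonds to N → oxidation state +3.
Δ = +3 − (-1) = +4, so this is an oxidation at C2.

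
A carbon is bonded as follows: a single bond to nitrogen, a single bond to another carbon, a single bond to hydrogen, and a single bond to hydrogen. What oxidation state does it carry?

The carbon has one bond to C (0), one bond to H (-1), one bond to N (+1), one bond to H (-1).
Oxidation state = 0 − 1 + 1 − 1 = -1.

-1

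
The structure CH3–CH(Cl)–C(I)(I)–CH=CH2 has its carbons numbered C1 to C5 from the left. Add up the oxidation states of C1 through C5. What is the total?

Count +1 for every bond to an atom more electronegative than carbon and −1 for every bond to one less electronegative; C–C bonds are 0. Tallying each carbon:
C1: 1C, 3H → 0 − 3 = -3
C2: 2C, 1H, 1Cl → 0 − 1 + 1 = 0
C3: 2C, 2I → 0 + 2 = +2
C4: 3C, 1H → 0 − 1 = -1
C5: 2C, 2H → 0 − 2 = -2
Sum = -3 + 0 + 2 − 1 − 2 = -4.

-4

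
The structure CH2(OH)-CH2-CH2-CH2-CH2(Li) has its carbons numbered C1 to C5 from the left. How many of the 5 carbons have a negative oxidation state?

Count +1 for every bond to an atom more electronegative than carbon and −1 for every bond to one less electronegative; C–C bonds are 0. Tallying each carbon:
C1: 1C, 2H, 1O → 0 − 2 + 1 = -1
C2: 2C, 2H → 0 − 2 = -2
C3: 2C, 2H → 0 − 2 = -2
C4: 2C, 2H → 0 − 2 = -2
C5: 1C, 2H, 1Li → 0 − 2 − 1 = -3
5 carbons (C1, C2, C3, C4, C5) meet the condition.

5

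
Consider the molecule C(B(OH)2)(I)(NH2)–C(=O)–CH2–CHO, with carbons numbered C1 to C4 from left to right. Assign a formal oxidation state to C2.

Assign +1 per bond to O/N/halogen, −1 per bond to H or an electropositive element, and 0 per bond to carbon.
C2 has one bond to C (0), one bond to C (0), a double bond to O (2×+1 = +2).
Oxidation state = 0 + 0 + 2 = +2.

+2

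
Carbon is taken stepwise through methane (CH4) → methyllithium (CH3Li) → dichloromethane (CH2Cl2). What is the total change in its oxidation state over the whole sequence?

Carbon oxidation states along the series — methane: -4, methyllithium: -4, dichloromethane: 0.
Net change = 0 − (-4) = +4.

+4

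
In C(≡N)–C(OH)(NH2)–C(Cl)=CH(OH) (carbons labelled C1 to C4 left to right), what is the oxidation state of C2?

+2

Assign +1 per bond to O/N/halogen, −1 per bond to H or an electropositive element, and 0 per bond to carbon.
C2 has one bond to C (0), one bond to C (0), one bond to O (+1), one bond to N (+1).
Oxidation state = 0 + 0 + 1 + 1 = +2.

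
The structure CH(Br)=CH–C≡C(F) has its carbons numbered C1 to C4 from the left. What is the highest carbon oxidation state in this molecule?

Tallying each carbon's bonds:
C1: 2C, 1H, 1Br → 0 − 1 + 1 = 0
C2: 3C, 1H → 0 − 1 = -1
C3: 4C → 0 = 0
C4: 3C, 1F → 0 + 1 = +1
The highest value is +1.

+1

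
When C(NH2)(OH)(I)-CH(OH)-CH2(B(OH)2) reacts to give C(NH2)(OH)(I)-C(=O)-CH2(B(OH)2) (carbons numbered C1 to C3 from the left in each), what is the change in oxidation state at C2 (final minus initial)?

+2

Before: C2 has 2 bonds to C, 1 bond to H, 1 bond to O → oxidation state 0.
After: C2 has 2 bonds to C, 2 bonds to O → oxidation state +2.
Δ = +2 − (0) = +2, so this is an oxidation at C2.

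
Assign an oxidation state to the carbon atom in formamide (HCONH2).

+2

Assign +1 per bond to O/N/halogen, −1 per bond to H or an electropositive element, and 0 per bond to carbon.
The carbon has one bond to H (-1), a double bond to O (2×+1 = +2), one bond to N (+1).
Oxidation state = -1 + 2 + 1 = +2.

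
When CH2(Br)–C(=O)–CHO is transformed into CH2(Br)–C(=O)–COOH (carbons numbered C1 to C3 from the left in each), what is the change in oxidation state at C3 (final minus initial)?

Before: C3 has 1 bond to C, 1 bond to H, 2 bonds to O → oxidation state +1.
After: C3 has 1 bond to C, 3 bonds to O → oxidation state +3.
Δ = +3 − (+1) = +2, so this is an oxidation at C3.

+2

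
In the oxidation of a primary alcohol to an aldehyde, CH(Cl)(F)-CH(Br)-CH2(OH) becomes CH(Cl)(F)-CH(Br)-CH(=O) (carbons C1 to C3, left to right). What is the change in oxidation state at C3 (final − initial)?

Before: C3 has 1 bond to C, 2 bonds to H, 1 bond to O → oxidation state -1.
After: C3 has 1 bond to C, 1 bond to H, 2 bonds to O → oxidation state +1.
Δ = +1 − (-1) = +2, so this is an oxidation at C3.

+2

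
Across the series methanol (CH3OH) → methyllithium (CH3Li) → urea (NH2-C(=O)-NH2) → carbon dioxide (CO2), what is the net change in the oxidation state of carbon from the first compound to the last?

+6

Carbon oxidation states along the series — methanol: -2, methyllithium: -4, urea: +4, carbon dioxide: +4.
Net change = +4 − (-2) = +6.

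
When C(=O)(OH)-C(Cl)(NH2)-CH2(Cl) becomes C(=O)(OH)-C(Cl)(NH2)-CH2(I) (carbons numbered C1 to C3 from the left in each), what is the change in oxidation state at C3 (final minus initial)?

0

Before: C3 has 1 bond to C, 2 bonds to H, 1 bond to Cl → oxidation state -1.
After: C3 has 1 bond to C, 2 bonds to H, 1 bond to I → oxidation state -1.
Δ = -1 − (-1) = 0, so no net redox change at C3.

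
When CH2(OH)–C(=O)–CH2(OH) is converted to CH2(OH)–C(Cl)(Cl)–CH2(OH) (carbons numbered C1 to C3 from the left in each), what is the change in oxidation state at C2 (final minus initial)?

Before: C2 has 2 bonds to C, 2 bonds to O → oxidation state +2.
After: C2 has 2 bonds to C, 2 bonds to Cl → oxidation state +2.
Δ = +2 − (+2) = 0, so no net redox change at C2.

0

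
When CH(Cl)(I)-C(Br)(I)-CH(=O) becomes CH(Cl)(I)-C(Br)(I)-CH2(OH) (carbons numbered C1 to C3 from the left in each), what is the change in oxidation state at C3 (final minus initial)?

-2

Before: C3 has 1 bond to C, 1 bond to H, 2 bonds to O → oxidation state +1.
After: C3 has 1 bond to C, 2 bonds to H, 1 bond to O → oxidation state -1.
Δ = -1 − (+1) = -2, so this is a reduction at C3.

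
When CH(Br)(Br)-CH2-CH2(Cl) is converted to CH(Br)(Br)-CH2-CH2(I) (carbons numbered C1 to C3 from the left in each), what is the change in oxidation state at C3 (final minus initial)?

Before: C3 has 1 bond to C, 2 bonds to H, 1 bond to Cl → oxidation state -1.
After: C3 has 1 bond to C, 2 bonds to H, 1 bond to I → oxidation state -1.
Δ = -1 − (-1) = 0, so no net redox change at C3.

0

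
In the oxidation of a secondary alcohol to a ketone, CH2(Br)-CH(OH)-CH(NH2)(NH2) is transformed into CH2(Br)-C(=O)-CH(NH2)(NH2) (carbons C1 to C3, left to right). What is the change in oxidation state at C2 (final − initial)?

Before: C2 has 2 bonds to C, 1 bond to H, 1 bond to O → oxidation state 0.
After: C2 has 2 bonds to C, 2 bonds to O → oxidation state +2.
Δ = +2 − (0) = +2, so this is an oxidation at C2.

+2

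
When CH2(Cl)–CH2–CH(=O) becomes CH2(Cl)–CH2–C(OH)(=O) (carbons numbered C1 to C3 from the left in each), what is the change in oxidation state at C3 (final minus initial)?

+2

Before: C3 has 1 bond to C, 1 bond to H, 2 bonds to O → oxidation state +1.
After: C3 has 1 bond to C, 3 bonds to O → oxidation state +3.
Δ = +3 − (+1) = +2, so this is an oxidation at C3.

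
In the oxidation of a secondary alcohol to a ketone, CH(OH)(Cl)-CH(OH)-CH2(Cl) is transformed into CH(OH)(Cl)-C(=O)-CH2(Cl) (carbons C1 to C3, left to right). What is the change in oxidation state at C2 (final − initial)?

+2

Before: C2 has 2 bonds to C, 1 bond to H, 1 bond to O → oxidation state 0.
After: C2 has 2 bonds to C, 2 bonds to O → oxidation state +2.
Δ = +2 − (0) = +2, so this is an oxidation at C2.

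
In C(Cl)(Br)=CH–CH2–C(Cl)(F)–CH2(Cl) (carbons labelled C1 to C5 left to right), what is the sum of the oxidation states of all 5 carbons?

0

Count +1 for every bond to an atom more electronegative than carbon and −1 for every bond to one less electronegative; C–C bonds are 0. Tallying each carbon:
C1: 2C, 1Cl, 1Br → 0 + 1 + 1 = +2
C2: 3C, 1H → 0 − 1 = -1
C3: 2C, 2H → 0 − 2 = -2
C4: 2C, 1F, 1Cl → 0 + 1 + 1 = +2
C5: 1C, 2H, 1Cl → 0 − 2 + 1 = -1
Sum = +2 − 1 − 2 + 2 − 1 = 0.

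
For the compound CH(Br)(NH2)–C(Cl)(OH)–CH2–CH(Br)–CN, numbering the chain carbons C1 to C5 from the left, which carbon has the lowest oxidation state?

C3

Tallying each carbon's bonds:
C1: 1C, 1H, 1N, 1Br → 0 − 1 + 1 + 1 = +1
C2: 2C, 1O, 1Cl → 0 + 1 + 1 = +2
C3: 2C, 2H → 0 − 2 = -2
C4: 2C, 1H, 1Br → 0 − 1 + 1 = 0
C5: 1C, 3N → 0 + 3 = +3
The most reduced carbon is C3 at -2.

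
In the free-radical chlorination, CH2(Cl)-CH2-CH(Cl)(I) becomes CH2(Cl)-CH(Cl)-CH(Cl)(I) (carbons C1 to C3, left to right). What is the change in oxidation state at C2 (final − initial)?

+2

Before: C2 has 2 bonds to C, 2 bonds to H → oxidation state -2.
After: C2 has 2 bonds to C, 1 bond to H, 1 bond to Cl → oxidation state 0.
Δ = 0 − (-2) = +2, so this is an oxidation at C2.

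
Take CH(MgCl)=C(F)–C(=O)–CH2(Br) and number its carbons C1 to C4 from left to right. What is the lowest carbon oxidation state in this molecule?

Tallying each carbon's bonds:
C1: 2C, 1H, 1Mg → 0 − 1 − 1 = -2
C2: 3C, 1F → 0 + 1 = +1
C3: 2C, 2O → 0 + 2 = +2
C4: 1C, 2H, 1Br → 0 − 2 + 1 = -1
The lowest value is -2.

-2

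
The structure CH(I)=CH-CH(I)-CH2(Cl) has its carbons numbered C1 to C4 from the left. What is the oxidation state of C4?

-1

Count +1 for every bond to an atom more electronegative than carbon and −1 for every bond to one less electronegative; C–C bonds are 0.
C4 has one bond to C (0), one bond to H (-1), one bond to Cl (+1), one bond to H (-1).
Oxidation state = 0 − 1 + 1 − 1 = -1.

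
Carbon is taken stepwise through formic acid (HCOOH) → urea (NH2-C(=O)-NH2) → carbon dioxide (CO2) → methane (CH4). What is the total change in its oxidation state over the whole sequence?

-6

Carbon oxidation states along the series — formic acid: +2, urea: +4, carbon dioxide: +4, methane: -4.
Net change = -4 − (+2) = -6.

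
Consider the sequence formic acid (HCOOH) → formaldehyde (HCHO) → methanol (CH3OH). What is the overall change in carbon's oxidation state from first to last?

-4

Carbon oxidation states along the series — formic acid: +2, formaldehyde: 0, methanol: -2.
Net change = -2 − (+2) = -4.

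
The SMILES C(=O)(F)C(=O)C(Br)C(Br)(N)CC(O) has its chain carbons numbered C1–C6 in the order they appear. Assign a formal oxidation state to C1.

C1 has one bond to C (0), a double bond to O (2×+1 = +2), one bond to F (+1).
Oxidation state = 0 + 2 + 1 = +3.

+3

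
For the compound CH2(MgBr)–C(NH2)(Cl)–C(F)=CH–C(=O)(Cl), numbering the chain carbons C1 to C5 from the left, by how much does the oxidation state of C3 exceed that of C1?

+4

C3: 3C, 1F → 0 + 1 = +1
C1: 1C, 2H, 1Mg → 0 − 2 − 1 = -3
Difference: +1 − (-3) = +4.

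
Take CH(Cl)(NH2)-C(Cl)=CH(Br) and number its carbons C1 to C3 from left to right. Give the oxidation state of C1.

+1

Assign +1 per bond to O/N/halogen, −1 per bond to H or an electropositive element, and 0 per bond to carbon.
C1 has one bond to C (0), one bond to Cl (+1), one bond to H (-1), one bond to N (+1).
Oxidation state = 0 + 1 − 1 + 1 = +1.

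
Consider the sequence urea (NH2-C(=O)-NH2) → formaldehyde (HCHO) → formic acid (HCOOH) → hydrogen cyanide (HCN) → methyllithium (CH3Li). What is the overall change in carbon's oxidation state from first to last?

-8

Carbon oxidation states along the series — urea: +4, formaldehyde: 0, formic acid: +2, hydrogen cyanide: +2, methyllithium: -4.
Net change = -4 − (+4) = -8.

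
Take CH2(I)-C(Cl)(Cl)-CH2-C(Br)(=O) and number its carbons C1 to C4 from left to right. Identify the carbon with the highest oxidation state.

C4

Bonds to more-electronegative neighbours contribute +1 each, bonds to H or metals contribute −1 each, and C–C bonds contribute 0. Tallying each carbon:
C1: 1C, 2H, 1I → 0 − 2 + 1 = -1
C2: 2C, 2Cl → 0 + 2 = +2
C3: 2C, 2H → 0 − 2 = -2
C4: 1C, 2O, 1Br → 0 + 2 + 1 = +3
The most oxidised carbon is C4 at +3.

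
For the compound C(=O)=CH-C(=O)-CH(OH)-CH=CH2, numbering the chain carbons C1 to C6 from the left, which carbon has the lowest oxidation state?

C6

Tallying each carbon's bonds:
C1: 2C, 2O → 0 + 2 = +2
C2: 3C, 1H → 0 − 1 = -1
C3: 2C, 2O → 0 + 2 = +2
C4: 2C, 1H, 1O → 0 − 1 + 1 = 0
C5: 3C, 1H → 0 − 1 = -1
C6: 2C, 2H → 0 − 2 = -2
The most reduced carbon is C6 at -2.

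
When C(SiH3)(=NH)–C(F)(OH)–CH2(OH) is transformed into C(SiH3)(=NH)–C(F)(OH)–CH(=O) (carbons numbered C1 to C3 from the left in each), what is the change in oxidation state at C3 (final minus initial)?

+2

Before: C3 has 1 bond to C, 2 bonds to H, 1 bond to O → oxidation state -1.
After: C3 has 1 bond to C, 1 bond to H, 2 bonds to O → oxidation state +1.
Δ = +1 − (-1) = +2, so this is an oxidation at C3.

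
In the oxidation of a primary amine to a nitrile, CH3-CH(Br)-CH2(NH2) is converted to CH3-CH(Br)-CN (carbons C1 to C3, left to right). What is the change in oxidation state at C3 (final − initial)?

+4

Before: C3 has 1 bond to C, 2 bonds to H, 1 bond to N → oxidation state -1.
After: C3 has 1 bond to C, 3 bonds to N → oxidation state +3.
Δ = +3 − (-1) = +4, so this is an oxidation at C3.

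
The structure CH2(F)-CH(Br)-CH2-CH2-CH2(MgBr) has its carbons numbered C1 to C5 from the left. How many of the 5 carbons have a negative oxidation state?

4

Bonds to more-electronegative neighbours contribute +1 each, bonds to H or metals contribute −1 each, and C–C bonds contribute 0. Tallying each carbon:
C1: 1C, 2H, 1F → 0 − 2 + 1 = -1
C2: 2C, 1H, 1Br → 0 − 1 + 1 = 0
C3: 2C, 2H → 0 − 2 = -2
C4: 2C, 2H → 0 − 2 = -2
C5: 1C, 2H, 1Mg → 0 − 2 − 1 = -3
4 carbons (C1, C3, C4, C5) meet the condition.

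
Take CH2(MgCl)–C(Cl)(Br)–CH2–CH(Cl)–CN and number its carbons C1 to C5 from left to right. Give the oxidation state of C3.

Count +1 for every bond to an atom more electronegative than carbon and −1 for every bond to one less electronegative; C–C bonds are 0.
C3 has one bond to C (0), one bond to C (0), one bond to H (-1), one bond to H (-1).
Oxidation state = 0 + 0 − 1 − 1 = -2.

-2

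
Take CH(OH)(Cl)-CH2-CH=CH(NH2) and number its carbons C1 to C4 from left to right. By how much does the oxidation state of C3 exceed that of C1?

C3: 3C, 1H → 0 − 1 = -1
C1: 1C, 1H, 1O, 1Cl → 0 − 1 + 1 + 1 = +1
Difference: -1 − (+1) = -2.

-2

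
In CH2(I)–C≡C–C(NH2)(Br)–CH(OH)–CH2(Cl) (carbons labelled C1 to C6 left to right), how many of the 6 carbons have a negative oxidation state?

2

Each bond to a more electronegative atom (O, N, halogen) counts +1, each bond to a less electronegative atom (H, metal, B, Si) counts −1, and each C–C bond counts 0. Tallying each carbon:
C1: 1C, 2H, 1I → 0 − 2 + 1 = -1
C2: 4C → 0 = 0
C3: 4C → 0 = 0
C4: 2C, 1N, 1Br → 0 + 1 + 1 = +2
C5: 2C, 1H, 1O → 0 − 1 + 1 = 0
C6: 1C, 2H, 1Cl → 0 − 2 + 1 = -1
2 carbons (C1, C6) meet the condition.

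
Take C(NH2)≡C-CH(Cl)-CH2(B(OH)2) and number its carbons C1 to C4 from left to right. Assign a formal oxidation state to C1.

C1 has a triple bond to C (3×0 = 0), one bond to N (+1).
Oxidation state = 0 + 1 = +1.

+1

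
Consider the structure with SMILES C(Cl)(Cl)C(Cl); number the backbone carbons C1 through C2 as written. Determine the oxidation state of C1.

Count +1 for every bond to an atom more electronegative than carbon and −1 for every bond to one less electronegative; C–C bonds are 0.
C1 has one bond to C (0), one bond to H (-1), one bond to Cl (+1), one bond to Cl (+1).
Oxidation state = 0 − 1 + 1 + 1 = +1.

+1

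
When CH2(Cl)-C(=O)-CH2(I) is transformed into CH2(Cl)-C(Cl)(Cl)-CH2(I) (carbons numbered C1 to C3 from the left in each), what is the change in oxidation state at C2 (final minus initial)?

0

Before: C2 has 2 bonds to C, 2 bonds to O → oxidation state +2.
After: C2 has 2 bonds to C, 2 bonds to Cl → oxidation state +2.
Δ = +2 − (+2) = 0, so no net redox change at C2.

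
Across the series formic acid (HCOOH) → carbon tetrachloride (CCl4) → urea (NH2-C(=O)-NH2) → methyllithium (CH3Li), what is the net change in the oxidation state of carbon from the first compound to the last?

Carbon oxidation states along the series — formic acid: +2, carbon tetrachloride: +4, urea: +4, methyllithium: -4.
Net change = -4 − (+2) = -6.

-6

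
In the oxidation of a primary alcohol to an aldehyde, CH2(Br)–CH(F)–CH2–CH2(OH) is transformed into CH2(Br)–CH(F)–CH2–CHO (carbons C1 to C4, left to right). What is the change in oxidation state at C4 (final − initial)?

Before: C4 has 1 bond to C, 2 bonds to H, 1 bond to O → oxidation state -1.
After: C4 has 1 bond to C, 1 bond to H, 2 bonds to O → oxidation state +1.
Δ = +1 − (-1) = +2, so this is an oxidation at C4.

+2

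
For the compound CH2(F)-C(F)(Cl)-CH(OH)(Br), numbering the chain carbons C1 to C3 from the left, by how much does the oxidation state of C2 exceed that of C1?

+3

C2: 2C, 1F, 1Cl → 0 + 1 + 1 = +2
C1: 1C, 2H, 1F → 0 − 2 + 1 = -1
Difference: +2 − (-1) = +3.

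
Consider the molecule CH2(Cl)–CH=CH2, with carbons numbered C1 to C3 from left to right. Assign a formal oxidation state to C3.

-2

Count +1 for every bond to an atom more electronegative than carbon and −1 for every bond to one less electronegative; C–C bonds are 0.
C3 has a double bond to C (2×0 = 0), one bond to H (-1), one bond to H (-1).
Oxidation state = 0 − 1 − 1 = -2.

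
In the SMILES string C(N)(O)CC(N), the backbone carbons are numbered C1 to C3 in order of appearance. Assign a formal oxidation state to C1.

Assign +1 per bond to O/N/halogen, −1 per bond to H or an electropositive element, and 0 per bond to carbon.
C1 has one bond to C (0), one bond to N (+1), one bond to H (-1), one bond to O (+1).
Oxidation state = 0 + 1 − 1 + 1 = +1.

+1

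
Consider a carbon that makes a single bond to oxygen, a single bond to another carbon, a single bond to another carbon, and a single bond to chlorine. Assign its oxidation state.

Each bond to a more electronegative atom (O, N, halogen) counts +1, each bond to a less electronegative atom (H, metal, B, Si) counts −1, and each C–C bond counts 0.
The carbon has one bond to C (0), one bond to C (0), one bond to Cl (+1), one bond to O (+1).
Oxidation state = 0 + 0 + 1 + 1 = +2.

+2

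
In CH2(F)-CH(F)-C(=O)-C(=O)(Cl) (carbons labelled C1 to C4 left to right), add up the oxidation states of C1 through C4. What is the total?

+4

Bonds to more-electronegative neighbours contribute +1 each, bonds to H or metals contribute −1 each, and C–C bonds contribute 0. Tallying each carbon:
C1: 1C, 2H, 1F → 0 − 2 + 1 = -1
C2: 2C, 1H, 1F → 0 − 1 + 1 = 0
C3: 2C, 2O → 0 + 2 = +2
C4: 1C, 2O, 1Cl → 0 + 2 + 1 = +3
Sum = -1 + 0 + 2 + 3 = +4.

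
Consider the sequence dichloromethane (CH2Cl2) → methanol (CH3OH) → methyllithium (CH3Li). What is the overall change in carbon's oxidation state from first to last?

-4

Carbon oxidation states along the series — dichloromethane: 0, methanol: -2, methyllithium: -4.
Net change = -4 − (0) = -4.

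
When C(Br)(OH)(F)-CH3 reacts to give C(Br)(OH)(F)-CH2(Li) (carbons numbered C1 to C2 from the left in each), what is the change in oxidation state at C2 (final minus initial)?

Before: C2 has 1 bond to C, 3 bonds to H → oxidation state -3.
After: C2 has 1 bond to C, 2 bonds to H, 1 bond to Li → oxidation state -3.
Δ = -3 − (-3) = 0, so no net redox change at C2.

0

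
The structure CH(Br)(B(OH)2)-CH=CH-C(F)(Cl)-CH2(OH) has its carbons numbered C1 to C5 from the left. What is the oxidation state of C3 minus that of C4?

C3: 3C, 1H → 0 − 1 = -1
C4: 2C, 1F, 1Cl → 0 + 1 + 1 = +2
Difference: -1 − (+2) = -3.

-3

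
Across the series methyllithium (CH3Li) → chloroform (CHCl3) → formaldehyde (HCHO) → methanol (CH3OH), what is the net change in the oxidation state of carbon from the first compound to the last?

Carbon oxidation states along the series — methyllithium: -4, chloroform: +2, formaldehyde: 0, methanol: -2.
Net change = -2 − (-4) = +2.

+2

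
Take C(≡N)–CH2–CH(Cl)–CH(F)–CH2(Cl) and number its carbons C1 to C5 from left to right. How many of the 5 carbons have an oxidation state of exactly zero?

2

Tallying each carbon's bonds:
C1: 1C, 3N → 0 + 3 = +3
C2: 2C, 2H → 0 − 2 = -2
C3: 2C, 1H, 1Cl → 0 − 1 + 1 = 0
C4: 2C, 1H, 1F → 0 − 1 + 1 = 0
C5: 1C, 2H, 1Cl → 0 − 2 + 1 = -1
2 carbons (C3, C4) meet the condition.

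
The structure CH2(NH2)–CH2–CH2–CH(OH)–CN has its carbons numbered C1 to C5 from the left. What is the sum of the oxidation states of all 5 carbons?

-2

Tallying each carbon's bonds:
C1: 1C, 2H, 1N → 0 − 2 + 1 = -1
C2: 2C, 2H → 0 − 2 = -2
C3: 2C, 2H → 0 − 2 = -2
C4: 2C, 1H, 1O → 0 − 1 + 1 = 0
C5: 1C, 3N → 0 + 3 = +3
Sum = -1 − 2 − 2 + 0 + 3 = -2.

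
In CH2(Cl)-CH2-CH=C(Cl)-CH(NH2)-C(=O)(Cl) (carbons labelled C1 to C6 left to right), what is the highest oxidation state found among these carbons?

+3

Assign +1 per bond to O/N/halogen, −1 per bond to H or an electropositive element, and 0 per bond to carbon. Tallying each carbon:
C1: 1C, 2H, 1Cl → 0 − 2 + 1 = -1
C2: 2C, 2H → 0 − 2 = -2
C3: 3C, 1H → 0 − 1 = -1
C4: 3C, 1Cl → 0 + 1 = +1
C5: 2C, 1H, 1N → 0 − 1 + 1 = 0
C6: 1C, 2O, 1Cl → 0 + 2 + 1 = +3
The highest value is +3.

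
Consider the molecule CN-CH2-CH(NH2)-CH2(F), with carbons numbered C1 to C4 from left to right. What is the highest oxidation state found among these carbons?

+3

Bonds to more-electronegative neighbours contribute +1 each, bonds to H or metals contribute −1 each, and C–C bonds contribute 0. Tallying each carbon:
C1: 1C, 3N → 0 + 3 = +3
C2: 2C, 2H → 0 − 2 = -2
C3: 2C, 1H, 1N → 0 − 1 + 1 = 0
C4: 1C, 2H, 1F → 0 − 2 + 1 = -1
The highest value is +3.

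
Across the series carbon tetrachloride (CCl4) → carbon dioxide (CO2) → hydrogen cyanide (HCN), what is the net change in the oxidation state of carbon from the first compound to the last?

Carbon oxidation states along the series — carbon tetrachloride: +4, carbon dioxide: +4, hydrogen cyanide: +2.
Net change = +2 − (+4) = -2.

-2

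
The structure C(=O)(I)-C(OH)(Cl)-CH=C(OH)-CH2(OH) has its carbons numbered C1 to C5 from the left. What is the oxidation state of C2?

Each bond to a more electronegative atom (O, N, halogen) counts +1, each bond to a less electronegative atom (H, metal, B, Si) counts −1, and each C–C bond counts 0.
C2 has one bond to C (0), one bond to C (0), one bond to O (+1), one bond to Cl (+1).
Oxidation state = 0 + 0 + 1 + 1 = +2.

+2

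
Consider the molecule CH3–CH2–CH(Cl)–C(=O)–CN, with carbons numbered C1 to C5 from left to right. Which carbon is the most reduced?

Assign +1 per bond to O/N/halogen, −1 per bond to H or an electropositive element, and 0 per bond to carbon. Tallying each carbon:
C1: 1C, 3H → 0 − 3 = -3
C2: 2C, 2H → 0 − 2 = -2
C3: 2C, 1H, 1Cl → 0 − 1 + 1 = 0
C4: 2C, 2O → 0 + 2 = +2
C5: 1C, 3N → 0 + 3 = +3
The most reduced carbon is C1 at -3.

C1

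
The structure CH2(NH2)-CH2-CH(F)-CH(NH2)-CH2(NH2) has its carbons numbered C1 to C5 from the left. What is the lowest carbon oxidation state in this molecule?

-2

Assign +1 per bond to O/N/halogen, −1 per bond to H or an electropositive element, and 0 per bond to carbon. Tallying each carbon:
C1: 1C, 2H, 1N → 0 − 2 + 1 = -1
C2: 2C, 2H → 0 − 2 = -2
C3: 2C, 1H, 1F → 0 − 1 + 1 = 0
C4: 2C, 1H, 1N → 0 − 1 + 1 = 0
C5: 1C, 2H, 1N → 0 − 2 + 1 = -1
The lowest value is -2.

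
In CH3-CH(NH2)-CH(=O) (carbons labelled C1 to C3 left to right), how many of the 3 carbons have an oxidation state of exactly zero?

1

Tallying each carbon's bonds:
C1: 1C, 3H → 0 − 3 = -3
C2: 2C, 1H, 1N → 0 − 1 + 1 = 0
C3: 1C, 1H, 2O → 0 − 1 + 2 = +1
1 carbon (C2) meets the condition.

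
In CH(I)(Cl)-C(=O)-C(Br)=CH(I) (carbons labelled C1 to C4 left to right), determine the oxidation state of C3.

+1

C3 has one bond to C (0), a double bond to C (2×0 = 0), one bond to Br (+1).
Oxidation state = 0 + 0 + 1 = +1.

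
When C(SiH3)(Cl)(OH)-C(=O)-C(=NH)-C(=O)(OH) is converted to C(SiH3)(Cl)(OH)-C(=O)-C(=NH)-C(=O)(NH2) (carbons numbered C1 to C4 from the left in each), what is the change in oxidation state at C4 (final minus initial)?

0

Before: C4 has 1 bond to C, 3 bonds to O → oxidation state +3.
After: C4 has 1 bond to C, 2 bonds to O, 1 bond to N → oxidation state +3.
Δ = +3 − (+3) = 0, so no net redox change at C4.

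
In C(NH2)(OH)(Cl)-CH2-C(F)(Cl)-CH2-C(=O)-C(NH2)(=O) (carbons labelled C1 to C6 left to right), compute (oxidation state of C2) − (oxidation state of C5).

C2: 2C, 2H → 0 − 2 = -2
C5: 2C, 2O → 0 + 2 = +2
Difference: -2 − (+2) = -4.

-4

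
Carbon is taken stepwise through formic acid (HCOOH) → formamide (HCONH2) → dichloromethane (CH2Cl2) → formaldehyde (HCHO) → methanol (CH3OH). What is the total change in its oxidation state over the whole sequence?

Carbon oxidation states along the series — formic acid: +2, formamide: +2, dichloromethane: 0, formaldehyde: 0, methanol: -2.
Net change = -2 − (+2) = -4.

-4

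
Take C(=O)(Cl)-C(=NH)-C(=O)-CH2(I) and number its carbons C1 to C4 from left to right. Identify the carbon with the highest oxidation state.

Tallying each carbon's bonds:
C1: 1C, 2O, 1Cl → 0 + 2 + 1 = +3
C2: 2C, 2N → 0 + 2 = +2
C3: 2C, 2O → 0 + 2 = +2
C4: 1C, 2H, 1I → 0 − 2 + 1 = -1
The most oxidised carbon is C1 at +3.

C1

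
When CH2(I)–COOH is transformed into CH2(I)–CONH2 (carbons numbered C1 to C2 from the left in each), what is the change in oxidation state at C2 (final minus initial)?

0

Before: C2 has 1 bond to C, 3 bonds to O → oxidation state +3.
After: C2 has 1 bond to C, 2 bonds to O, 1 bond to N → oxidation state +3.
Δ = +3 − (+3) = 0, so no net redox change at C2.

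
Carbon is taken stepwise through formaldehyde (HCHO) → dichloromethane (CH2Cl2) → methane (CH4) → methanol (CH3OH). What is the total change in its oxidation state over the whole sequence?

-2

Carbon oxidation states along the series — formaldehyde: 0, dichloromethane: 0, methane: -4, methanol: -2.
Net change = -2 − (0) = -2.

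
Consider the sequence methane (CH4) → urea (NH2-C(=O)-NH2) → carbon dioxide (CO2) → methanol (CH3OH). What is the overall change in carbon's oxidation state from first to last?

Carbon oxidation states along the series — methane: -4, urea: +4, carbon dioxide: +4, methanol: -2.
Net change = -2 − (-4) = +2.

+2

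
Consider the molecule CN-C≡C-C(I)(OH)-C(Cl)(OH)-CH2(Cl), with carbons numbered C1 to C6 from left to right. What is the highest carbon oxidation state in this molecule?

Bonds to more-electronegative neighbours contribute +1 each, bonds to H or metals contribute −1 each, and C–C bonds contribute 0. Tallying each carbon:
C1: 1C, 3N → 0 + 3 = +3
C2: 4C → 0 = 0
C3: 4C → 0 = 0
C4: 2C, 1O, 1I → 0 + 1 + 1 = +2
C5: 2C, 1O, 1Cl → 0 + 1 + 1 = +2
C6: 1C, 2H, 1Cl → 0 − 2 + 1 = -1
The highest value is +3.

+3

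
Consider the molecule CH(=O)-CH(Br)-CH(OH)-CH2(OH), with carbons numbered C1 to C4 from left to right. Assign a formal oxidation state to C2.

0

Assign +1 per bond to O/N/halogen, −1 per bond to H or an electropositive element, and 0 per bond to carbon.
C2 has one bond to C (0), one bond to C (0), one bond to H (-1), one bond to Br (+1).
Oxidation state = 0 + 0 − 1 + 1 = 0.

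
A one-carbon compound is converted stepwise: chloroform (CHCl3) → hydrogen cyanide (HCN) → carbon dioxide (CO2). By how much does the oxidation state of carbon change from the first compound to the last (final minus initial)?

Carbon oxidation states along the series — chloroform: +2, hydrogen cyanide: +2, carbon dioxide: +4.
Net change = +4 − (+2) = +2.

+2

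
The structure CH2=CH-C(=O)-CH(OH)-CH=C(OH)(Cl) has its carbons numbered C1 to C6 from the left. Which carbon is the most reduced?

Bonds to more-electronegative neighbours contribute +1 each, bonds to H or metals contribute −1 each, and C–C bonds contribute 0. Tallying each carbon:
C1: 2C, 2H → 0 − 2 = -2
C2: 3C, 1H → 0 − 1 = -1
C3: 2C, 2O → 0 + 2 = +2
C4: 2C, 1H, 1O → 0 − 1 + 1 = 0
C5: 3C, 1H → 0 − 1 = -1
C6: 2C, 1O, 1Cl → 0 + 1 + 1 = +2
The most reduced carbon is C1 at -2.

C1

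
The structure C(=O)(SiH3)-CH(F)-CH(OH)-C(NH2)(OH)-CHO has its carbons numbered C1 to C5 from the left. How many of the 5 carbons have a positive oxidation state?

Assign +1 per bond to O/N/halogen, −1 per bond to H or an electropositive element, and 0 per bond to carbon. Tallying each carbon:
C1: 1C, 2O, 1Si → 0 + 2 − 1 = +1
C2: 2C, 1H, 1F → 0 − 1 + 1 = 0
C3: 2C, 1H, 1O → 0 − 1 + 1 = 0
C4: 2C, 1O, 1N → 0 + 1 + 1 = +2
C5: 1C, 1H, 2O → 0 − 1 + 2 = +1
3 carbons (C1, C4, C5) meet the condition.

3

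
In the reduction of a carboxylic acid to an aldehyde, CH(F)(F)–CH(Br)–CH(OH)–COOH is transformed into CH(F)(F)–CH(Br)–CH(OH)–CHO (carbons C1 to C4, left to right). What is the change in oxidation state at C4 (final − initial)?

Before: C4 has 1 bond to C, 3 bonds to O → oxidation state +3.
After: C4 has 1 bond to C, 1 bond to H, 2 bonds to O → oxidation state +1.
Δ = +1 − (+3) = -2, so this is a reduction at C4.

-2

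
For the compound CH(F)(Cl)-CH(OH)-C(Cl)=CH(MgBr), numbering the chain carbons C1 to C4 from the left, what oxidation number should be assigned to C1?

C1 has one bond to C (0), one bond to F (+1), one bond to Cl (+1), one bond to H (-1).
Oxidation state = 0 + 1 + 1 − 1 = +1.

+1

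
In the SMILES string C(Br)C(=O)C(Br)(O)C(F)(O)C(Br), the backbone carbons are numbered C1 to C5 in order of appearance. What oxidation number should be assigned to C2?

+2

Each bond to a more electronegative atom (O, N, halogen) counts +1, each bond to a less electronegative atom (H, metal, B, Si) counts −1, and each C–C bond counts 0.
C2 has one bond to C (0), one bond to C (0), a double bond to O (2×+1 = +2).
Oxidation state = 0 + 0 + 2 = +2.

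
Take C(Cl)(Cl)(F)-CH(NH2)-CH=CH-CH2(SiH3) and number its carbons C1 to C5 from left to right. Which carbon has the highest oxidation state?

C1

Count +1 for every bond to an atom more electronegative than carbon and −1 for every bond to one less electronegative; C–C bonds are 0. Tallying each carbon:
C1: 1C, 1F, 2Cl → 0 + 1 + 2 = +3
C2: 2C, 1H, 1N → 0 − 1 + 1 = 0
C3: 3C, 1H → 0 − 1 = -1
C4: 3C, 1H → 0 − 1 = -1
C5: 1C, 2H, 1Si → 0 − 2 − 1 = -3
The most oxidised carbon is C1 at +3.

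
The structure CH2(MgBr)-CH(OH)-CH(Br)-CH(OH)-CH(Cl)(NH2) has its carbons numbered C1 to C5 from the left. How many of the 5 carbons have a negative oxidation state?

1

Tallying each carbon's bonds:
C1: 1C, 2H, 1Mg → 0 − 2 − 1 = -3
C2: 2C, 1H, 1O → 0 − 1 + 1 = 0
C3: 2C, 1H, 1Br → 0 − 1 + 1 = 0
C4: 2C, 1H, 1O → 0 − 1 + 1 = 0
C5: 1C, 1H, 1N, 1Cl → 0 − 1 + 1 + 1 = +1
1 carbon (C1) meets the condition.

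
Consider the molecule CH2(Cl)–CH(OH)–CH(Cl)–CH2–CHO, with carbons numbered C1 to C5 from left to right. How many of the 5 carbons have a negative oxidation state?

Assign +1 per bond to O/N/halogen, −1 per bond to H or an electropositive element, and 0 per bond to carbon. Tallying each carbon:
C1: 1C, 2H, 1Cl → 0 − 2 + 1 = -1
C2: 2C, 1H, 1O → 0 − 1 + 1 = 0
C3: 2C, 1H, 1Cl → 0 − 1 + 1 = 0
C4: 2C, 2H → 0 − 2 = -2
C5: 1C, 1H, 2O → 0 − 1 + 2 = +1
2 carbons (C1, C4) meet the condition.

2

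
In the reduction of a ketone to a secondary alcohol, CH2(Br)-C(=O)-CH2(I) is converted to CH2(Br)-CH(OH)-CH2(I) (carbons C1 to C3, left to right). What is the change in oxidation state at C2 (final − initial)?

Before: C2 has 2 bonds to C, 2 bonds to O → oxidation state +2.
After: C2 has 2 bonds to C, 1 bond to H, 1 bond to O → oxidation state 0.
Δ = 0 − (+2) = -2, so this is a reduction at C2.

-2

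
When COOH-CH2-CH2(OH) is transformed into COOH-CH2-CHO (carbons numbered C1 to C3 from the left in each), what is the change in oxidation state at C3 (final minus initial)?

+2

Before: C3 has 1 bond to C, 2 bonds to H, 1 bond to O → oxidation state -1.
After: C3 has 1 bond to C, 1 bond to H, 2 bonds to O → oxidation state +1.
Δ = +1 − (-1) = +2, so this is an oxidation at C3.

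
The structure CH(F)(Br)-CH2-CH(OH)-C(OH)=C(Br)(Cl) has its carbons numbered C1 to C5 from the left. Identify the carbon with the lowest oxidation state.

Count +1 for every bond to an atom more electronegative than carbon and −1 for every bond to one less electronegative; C–C bonds are 0. Tallying each carbon:
C1: 1C, 1H, 1F, 1Br → 0 − 1 + 1 + 1 = +1
C2: 2C, 2H → 0 − 2 = -2
C3: 2C, 1H, 1O → 0 − 1 + 1 = 0
C4: 3C, 1O → 0 + 1 = +1
C5: 2C, 1Cl, 1Br → 0 + 1 + 1 = +2
The most reduced carbon is C2 at -2.

C2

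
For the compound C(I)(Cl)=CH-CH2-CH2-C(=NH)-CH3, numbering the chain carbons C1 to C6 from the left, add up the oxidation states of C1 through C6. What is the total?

Each bond to a more electronegative atom (O, N, halogen) counts +1, each bond to a less electronegative atom (H, metal, B, Si) counts −1, and each C–C bond counts 0. Tallying each carbon:
C1: 2C, 1Cl, 1I → 0 + 1 + 1 = +2
C2: 3C, 1H → 0 − 1 = -1
C3: 2C, 2H → 0 − 2 = -2
C4: 2C, 2H → 0 − 2 = -2
C5: 2C, 2N → 0 + 2 = +2
C6: 1C, 3H → 0 − 3 = -3
Sum = +2 − 1 − 2 − 2 + 2 − 3 = -4.

-4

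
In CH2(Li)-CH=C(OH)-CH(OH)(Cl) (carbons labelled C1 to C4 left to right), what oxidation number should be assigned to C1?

-3

C1 has one bond to C (0), one bond to H (-1), one bond to Li (-1), one bond to H (-1).
Oxidation state = 0 − 1 − 1 − 1 = -3.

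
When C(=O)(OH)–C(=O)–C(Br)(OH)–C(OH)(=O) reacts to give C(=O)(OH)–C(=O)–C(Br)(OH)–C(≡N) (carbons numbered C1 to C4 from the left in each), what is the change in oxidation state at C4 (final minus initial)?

0

Before: C4 has 1 bond to C, 3 bonds to O → oxidation state +3.
After: C4 has 1 bond to C, 3 bonds to N → oxidation state +3.
Δ = +3 − (+3) = 0, so no net redox change at C4.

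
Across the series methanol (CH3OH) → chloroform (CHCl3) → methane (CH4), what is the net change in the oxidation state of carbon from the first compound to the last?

Carbon oxidation states along the series — methanol: -2, chloroform: +2, methane: -4.
Net change = -4 − (-2) = -2.

-2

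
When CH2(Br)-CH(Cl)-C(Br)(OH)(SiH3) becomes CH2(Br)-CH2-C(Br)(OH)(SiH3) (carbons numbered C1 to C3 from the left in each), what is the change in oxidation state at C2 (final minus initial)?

-2

Before: C2 has 2 bonds to C, 1 bond to H, 1 bond to Cl → oxidation state 0.
After: C2 has 2 bonds to C, 2 bonds to H → oxidation state -2.
Δ = -2 − (0) = -2, so this is a reduction at C2.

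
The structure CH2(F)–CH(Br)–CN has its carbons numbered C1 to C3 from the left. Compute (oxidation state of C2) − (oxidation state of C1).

+1

C2: 2C, 1H, 1Br → 0 − 1 + 1 = 0
C1: 1C, 2H, 1F → 0 − 2 + 1 = -1
Difference: 0 − (-1) = +1.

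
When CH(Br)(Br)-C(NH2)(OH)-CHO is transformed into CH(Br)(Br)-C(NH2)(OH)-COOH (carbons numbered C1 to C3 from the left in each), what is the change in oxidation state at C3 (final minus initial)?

+2

Before: C3 has 1 bond to C, 1 bond to H, 2 bonds to O → oxidation state +1.
After: C3 has 1 bond to C, 3 bonds to O → oxidation state +3.
Δ = +3 − (+1) = +2, so this is an oxidation at C3.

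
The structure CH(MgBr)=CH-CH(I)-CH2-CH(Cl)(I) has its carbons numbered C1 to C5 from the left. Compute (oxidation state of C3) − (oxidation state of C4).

C3: 2C, 1H, 1I → 0 − 1 + 1 = 0
C4: 2C, 2H → 0 − 2 = -2
Difference: 0 − (-2) = +2.

+2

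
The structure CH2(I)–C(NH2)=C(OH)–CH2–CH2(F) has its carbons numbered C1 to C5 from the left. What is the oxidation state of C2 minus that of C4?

C2: 3C, 1N → 0 + 1 = +1
C4: 2C, 2H → 0 − 2 = -2
Difference: +1 − (-2) = +3.

+3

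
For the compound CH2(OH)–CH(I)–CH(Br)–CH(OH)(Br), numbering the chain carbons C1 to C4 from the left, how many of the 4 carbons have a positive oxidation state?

Tallying each carbon's bonds:
C1: 1C, 2H, 1O → 0 − 2 + 1 = -1
C2: 2C, 1H, 1I → 0 − 1 + 1 = 0
C3: 2C, 1H, 1Br → 0 − 1 + 1 = 0
C4: 1C, 1H, 1O, 1Br → 0 − 1 + 1 + 1 = +1
1 carbon (C4) meets the condition.

1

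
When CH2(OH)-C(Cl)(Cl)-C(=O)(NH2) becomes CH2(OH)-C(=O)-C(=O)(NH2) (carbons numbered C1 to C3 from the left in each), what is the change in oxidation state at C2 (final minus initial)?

0

Before: C2 has 2 bonds to C, 2 bonds to Cl → oxidation state +2.
After: C2 has 2 bonds to C, 2 bonds to O → oxidation state +2.
Δ = +2 − (+2) = 0, so no net redox change at C2.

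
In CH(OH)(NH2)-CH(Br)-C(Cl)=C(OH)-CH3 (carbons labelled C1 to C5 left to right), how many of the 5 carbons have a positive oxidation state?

Each bond to a more electronegative atom (O, N, halogen) counts +1, each bond to a less electronegative atom (H, metal, B, Si) counts −1, and each C–C bond counts 0. Tallying each carbon:
C1: 1C, 1H, 1O, 1N → 0 − 1 + 1 + 1 = +1
C2: 2C, 1H, 1Br → 0 − 1 + 1 = 0
C3: 3C, 1Cl → 0 + 1 = +1
C4: 3C, 1O → 0 + 1 = +1
C5: 1C, 3H → 0 − 3 = -3
3 carbons (C1, C3, C4) meet the condition.

3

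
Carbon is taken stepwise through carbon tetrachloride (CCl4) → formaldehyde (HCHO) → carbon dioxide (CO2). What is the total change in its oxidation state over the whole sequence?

0

Carbon oxidation states along the series — carbon tetrachloride: +4, formaldehyde: 0, carbon dioxide: +4.
Net change = +4 − (+4) = 0.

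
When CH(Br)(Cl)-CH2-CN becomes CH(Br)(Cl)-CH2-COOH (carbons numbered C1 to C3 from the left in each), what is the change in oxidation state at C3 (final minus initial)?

Before: C3 has 1 bond to C, 3 bonds to N → oxidation state +3.
After: C3 has 1 bond to C, 3 bonds to O → oxidation state +3.
Δ = +3 − (+3) = 0, so no net redox change at C3.

0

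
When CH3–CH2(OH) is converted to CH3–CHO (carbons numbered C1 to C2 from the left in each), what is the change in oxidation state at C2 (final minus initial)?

+2

Before: C2 has 1 bond to C, 2 bonds to H, 1 bond to O → oxidation state -1.
After: C2 has 1 bond to C, 1 bond to H, 2 bonds to O → oxidation state +1.
Δ = +1 − (-1) = +2, so this is an oxidation at C2.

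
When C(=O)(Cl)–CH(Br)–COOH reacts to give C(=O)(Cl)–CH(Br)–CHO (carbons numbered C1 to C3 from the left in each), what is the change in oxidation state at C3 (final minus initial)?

-2

Before: C3 has 1 bond to C, 3 bonds to O → oxidation state +3.
After: C3 has 1 bond to C, 1 bond to H, 2 bonds to O → oxidation state +1.
Δ = +1 − (+3) = -2, so this is a reduction at C3.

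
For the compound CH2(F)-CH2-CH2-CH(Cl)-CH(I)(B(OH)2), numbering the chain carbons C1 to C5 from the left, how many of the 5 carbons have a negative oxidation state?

4

Tallying each carbon's bonds:
C1: 1C, 2H, 1F → 0 − 2 + 1 = -1
C2: 2C, 2H → 0 − 2 = -2
C3: 2C, 2H → 0 − 2 = -2
C4: 2C, 1H, 1Cl → 0 − 1 + 1 = 0
C5: 1C, 1H, 1I, 1B → 0 − 1 + 1 − 1 = -1
4 carbons (C1, C2, C3, C5) meet the condition.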